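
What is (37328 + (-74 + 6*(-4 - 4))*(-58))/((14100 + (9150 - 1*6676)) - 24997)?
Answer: -44404/8423 ≈ -5.2718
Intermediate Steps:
(37328 + (-74 + 6*(-4 - 4))*(-58))/((14100 + (9150 - 1*6676)) - 24997) = (37328 + (-74 + 6*(-8))*(-58))/((14100 + (9150 - 6676)) - 24997) = (37328 + (-74 - 48)*(-58))/((14100 + 2474) - 24997) = (37328 - 122*(-58))/(16574 - 24997) = (37328 + 7076)/(-8423) = 44404*(-1/8423) = -44404/8423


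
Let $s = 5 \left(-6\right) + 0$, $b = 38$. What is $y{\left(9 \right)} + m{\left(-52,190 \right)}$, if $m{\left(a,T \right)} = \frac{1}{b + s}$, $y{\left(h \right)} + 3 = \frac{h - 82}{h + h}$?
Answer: $- \frac{499}{72} \approx -6.9306$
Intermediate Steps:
$s = -30$ ($s = -30 + 0 = -30$)
$y{\left(h \right)} = -3 + \frac{-82 + h}{2 h}$ ($y{\left(h \right)} = -3 + \frac{h - 82}{h + h} = -3 + \frac{-82 + h}{2 h}$)
$m{\left(a,T \right)} = \frac{1}{8}$ ($m{\left(a,T \right)} = \frac{1}{38 - 30} = \frac{1}{8}$)
$y{\left(9 \right)} + m{\left(-52,190 \right)} = \left(- \frac{5}{2} - \frac{41}{9}\right) + \frac{1}{8} = - \frac{127}{18} + \frac{1}{8} = - \frac{499}{72}$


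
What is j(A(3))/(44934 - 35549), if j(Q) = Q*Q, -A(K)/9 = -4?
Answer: 1296/9385 ≈ 0.13809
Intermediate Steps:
A(K) = 36 (A(K) = -9*(-4) = 36)
j(Q) = Q**2
j(A(3))/(44934 - 35549) = 36**2/(44934 - 35549) = 1296/9385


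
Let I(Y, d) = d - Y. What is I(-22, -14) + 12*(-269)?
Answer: -3220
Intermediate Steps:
I(-22, -14) + 12*(-269) = (-14 - 1*(-22)) + 12*(-269) = (-14 + 22) - 3228 = 8 - 3228 = -3220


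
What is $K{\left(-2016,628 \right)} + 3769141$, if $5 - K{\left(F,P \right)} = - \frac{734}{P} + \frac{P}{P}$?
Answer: $\frac{1183511897}{314} \approx 3.7691 \cdot 10^{6}$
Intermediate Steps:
$K{\left(F,P \right)} = 4 + \frac{734}{P}$ ($K{\left(F,P \right)} = 5 - \left(- \frac{734}{P} + \frac{P}{P}\right) = 5 - \left(- \frac{734}{P} + 1\right) = 5 - \left(1 - \frac{734}{P}\right) = 4 + \frac{734}{P}$)
$K{\left(-2016,628 \right)} + 3769141 = \left(4 + \frac{734}{628}\right) + 3769141 = \left(4 + 734 \cdot \frac{1}{628}\right) + 3769141 = \left(4 + \frac{367}{314}\right) + 3769141 = \frac{1623}{314} + 3769141 = \frac{1183511897}{314}$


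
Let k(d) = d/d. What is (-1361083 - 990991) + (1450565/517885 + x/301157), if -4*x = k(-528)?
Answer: -293472049876994957/124771754356 ≈ -2.3521e+6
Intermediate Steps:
k(d) = 1
x = -1/4 (x = -1/4*1 = -1/4 ≈ -0.25000)
(-1361083 - 990991) + (1450565/517885 + x/301157) = (-1361083 - 990991) + (1450565/517885 - 1/4/301157) = -2352074 + (1450565*(1/517885) - 1/4*1/301157) = -2352074 + (290113/103577 - 1/1204628) = -2352074 + 349478139387/124771754356 = -293472049876994957/124771754356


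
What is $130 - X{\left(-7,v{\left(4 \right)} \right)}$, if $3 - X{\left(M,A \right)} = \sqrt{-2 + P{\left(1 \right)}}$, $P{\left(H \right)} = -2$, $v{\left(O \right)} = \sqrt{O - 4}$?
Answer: $127 + 2 i \approx 127.0 + 2.0 i$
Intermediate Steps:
$v{\left(O \right)} = \sqrt{-4 + O}$
$X{\left(M,A \right)} = 3 - 2 i$ ($X{\left(M,A \right)} = 3 - \sqrt{-2 - 2} = 3 - \sqrt{-4} = 3 - 2 i$)
$130 - X{\left(-7,v{\left(4 \right)} \right)} = 130 - \left(3 - 2 i\right) = 127 + 2 i$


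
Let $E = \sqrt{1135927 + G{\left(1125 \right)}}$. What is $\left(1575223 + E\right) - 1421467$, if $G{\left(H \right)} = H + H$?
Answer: $153756 + \sqrt{1138177} \approx 1.5482 \cdot 10^{5}$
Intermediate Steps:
$G{\left(H \right)} = 2 H$
$E = \sqrt{1138177}$ ($E = \sqrt{1135927 + 2 \cdot 1125} = \sqrt{1135927 + 2250} = \sqrt{1138177} \approx 1066.9$)
$\left(1575223 + E\right) - 1421467 = \left(1575223 + \sqrt{1138177}\right) - 1421467 = 153756 + \sqrt{1138177}$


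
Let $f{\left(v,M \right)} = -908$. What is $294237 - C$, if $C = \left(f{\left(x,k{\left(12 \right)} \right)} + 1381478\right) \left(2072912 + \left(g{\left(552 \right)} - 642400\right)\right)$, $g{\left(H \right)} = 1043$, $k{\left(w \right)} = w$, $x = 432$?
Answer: $-1976361592113$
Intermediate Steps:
$C = 1976361886350$ ($C = \left(-908 + 1381478\right) \left(2072912 + \left(1043 - 642400\right)\right) = 1380570 \left(2072912 + \left(1043 - 642400\right)\right) = 1380570 \left(2072912 - 641357\right) = 1380570 \cdot 1431555 = 1976361886350$)
$294237 - C = 294237 - 1976361886350 = -1976361592113$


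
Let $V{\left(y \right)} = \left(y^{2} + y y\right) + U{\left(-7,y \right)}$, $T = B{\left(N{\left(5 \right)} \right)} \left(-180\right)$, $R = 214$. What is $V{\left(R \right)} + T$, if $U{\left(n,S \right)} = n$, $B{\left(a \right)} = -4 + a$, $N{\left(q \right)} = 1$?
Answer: $92125$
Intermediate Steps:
$T = 540$ ($T = \left(-4 + 1\right) \left(-180\right) = \left(-3\right) \left(-180\right) = 540$)
$V{\left(y \right)} = -7 + 2 y^{2}$ ($V{\left(y \right)} = \left(y^{2} + y y\right) - 7 = \left(y^{2} + y^{2}\right) - 7 = 2 y^{2} - 7 = -7 + 2 y^{2}$)
$V{\left(R \right)} + T = \left(-7 + 2 \cdot 214^{2}\right) + 540 = \left(-7 + 2 \cdot 45796\right) + 540 = \left(-7 + 91592\right) + 540 = 91585 + 540 = 92125$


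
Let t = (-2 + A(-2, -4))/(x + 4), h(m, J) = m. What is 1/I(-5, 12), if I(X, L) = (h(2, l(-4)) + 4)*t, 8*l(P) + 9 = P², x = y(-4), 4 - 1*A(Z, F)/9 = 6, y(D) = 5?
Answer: -3/40 ≈ -0.075000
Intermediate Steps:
A(Z, F) = -18 (A(Z, F) = 36 - 9*6 = 36 - 54 = -18)
x = 5
l(P) = -9/8 + P²/8
t = -20/9 (t = (-2 - 18)/(5 + 4) = -20/9 ≈ -2.2222)
I(X, L) = -40/3 (I(X, L) = (2 + 4)*(-20/9) = 6*(-20/9) = -40/3)
1/I(-5, 12) = 1/(-40/3) = -3/40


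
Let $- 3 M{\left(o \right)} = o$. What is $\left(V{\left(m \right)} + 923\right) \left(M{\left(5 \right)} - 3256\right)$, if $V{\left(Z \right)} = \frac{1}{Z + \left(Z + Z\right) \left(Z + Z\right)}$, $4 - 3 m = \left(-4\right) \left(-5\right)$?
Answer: $- \frac{8804075461}{2928} \approx -3.0069 \cdot 10^{6}$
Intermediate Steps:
$M{\left(o \right)} = - \frac{o}{3}$
$m = - \frac{16}{3}$ ($m = \frac{4}{3} - \frac{\left(-4\right) \left(-5\right)}{3} = \frac{4}{3} - \frac{20}{3} = - \frac{16}{3} \approx -5.3333$)
$V{\left(Z \right)} = \frac{1}{Z + 4 Z^{2}}$ ($V{\left(Z \right)} = \frac{1}{Z + 2 Z 2 Z} = \frac{1}{Z + 4 Z^{2}}$)
$\left(V{\left(m \right)} + 923\right) \left(M{\left(5 \right)} - 3256\right) = \left(\frac{1}{\left(- \frac{16}{3}\right) \left(1 + 4 \left(- \frac{16}{3}\right)\right)} + 923\right) \left(\left(- \frac{1}{3}\right) 5 - 3256\right) = \left(- \frac{3}{16 \left(1 - \frac{64}{3}\right)} + 923\right) \left(- \frac{5}{3} - 3256\right) = \left(- \frac{3}{16 \left(- \frac{61}{3}\right)} + 923\right) \left(- \frac{9773}{3}\right) = \left(\left(- \frac{3}{16}\right) \left(- \frac{3}{61}\right) + 923\right) \left(- \frac{9773}{3}\right) = \left(\frac{9}{976} + 923\right) \left(- \frac{9773}{3}\right) = \frac{900857}{976} \left(- \frac{9773}{3}\right) = - \frac{8804075461}{2928}$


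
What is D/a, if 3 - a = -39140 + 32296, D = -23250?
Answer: -23250/6847 ≈ -3.3956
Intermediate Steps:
a = 6847 (a = 3 - (-39140 + 32296) = 3 - 1*(-6844) = 3 + 6844 = 6847)
D/a = -23250/6847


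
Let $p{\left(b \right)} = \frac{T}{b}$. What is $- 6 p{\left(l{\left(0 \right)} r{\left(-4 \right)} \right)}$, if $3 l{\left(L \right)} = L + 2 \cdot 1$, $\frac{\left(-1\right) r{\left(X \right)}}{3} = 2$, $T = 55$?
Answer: $\frac{165}{2} \approx 82.5$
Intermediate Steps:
$r{\left(X \right)} = -6$ ($r{\left(X \right)} = \left(-3\right) 2 = -6$)
$l{\left(L \right)} = \frac{2}{3} + \frac{L}{3}$ ($l{\left(L \right)} = \frac{L + 2 \cdot 1}{3} = \frac{L + 2}{3} = \frac{2 + L}{3} = \frac{2}{3} + \frac{L}{3}$)
$p{\left(b \right)} = \frac{55}{b}$
$- 6 p{\left(l{\left(0 \right)} r{\left(-4 \right)} \right)} = - 6 \frac{55}{\left(\frac{2}{3} + \frac{1}{3} \cdot 0\right) \left(-6\right)} = - 6 \frac{55}{\left(\frac{2}{3} + 0\right) \left(-6\right)} = - 6 \frac{55}{\frac{2}{3} \left(-6\right)} = - 6 \frac{55}{-4} = - 6 \cdot 55 \left(- \frac{1}{4}\right) = \left(-6\right) \left(- \frac{55}{4}\right) = \frac{165}{2}$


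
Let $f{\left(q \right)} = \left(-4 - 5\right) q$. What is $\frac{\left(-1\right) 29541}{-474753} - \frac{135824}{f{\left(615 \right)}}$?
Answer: $\frac{21548786969}{875919285} \approx 24.601$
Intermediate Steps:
$f{\left(q \right)} = - 9 q$
$\frac{\left(-1\right) 29541}{-474753} - \frac{135824}{f{\left(615 \right)}} = \frac{\left(-1\right) 29541}{-474753} - \frac{135824}{\left(-9\right) 615} = \left(-29541\right) \left(- \frac{1}{474753}\right) - \frac{135824}{-5535} = \frac{9847}{158251} - - \frac{135824}{5535} = \frac{9847}{158251} + \frac{135824}{5535} = \frac{21548786969}{875919285}$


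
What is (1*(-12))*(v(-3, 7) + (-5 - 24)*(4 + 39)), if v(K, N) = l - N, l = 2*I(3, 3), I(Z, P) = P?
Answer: 14976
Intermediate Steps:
l = 6 (l = 2*3 = 6)
v(K, N) = 6 - N
(1*(-12))*(v(-3, 7) + (-5 - 24)*(4 + 39)) = (1*(-12))*((6 - 1*7) + (-5 - 24)*(4 + 39)) = -12*((6 - 7) - 29*43) = -12*(-1 - 1247) = -12*(-1248) = 14976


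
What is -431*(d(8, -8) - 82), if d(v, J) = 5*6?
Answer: 22412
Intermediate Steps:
d(v, J) = 30
-431*(d(8, -8) - 82) = -431*(30 - 82) = -431*(-52) = 22412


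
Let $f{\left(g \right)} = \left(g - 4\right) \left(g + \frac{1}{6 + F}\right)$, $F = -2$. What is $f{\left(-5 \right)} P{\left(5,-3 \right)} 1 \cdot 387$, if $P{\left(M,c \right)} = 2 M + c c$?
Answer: $\frac{1257363}{4} \approx 3.1434 \cdot 10^{5}$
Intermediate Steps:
$P{\left(M,c \right)} = c^{2} + 2 M$ ($P{\left(M,c \right)} = 2 M + c^{2} = c^{2} + 2 M$)
$f{\left(g \right)} = \left(-4 + g\right) \left(\frac{1}{4} + g\right)$ ($f{\left(g \right)} = \left(g - 4\right) \left(g + \frac{1}{6 - 2}\right) = \left(-4 + g\right) \left(g + \frac{1}{4}\right) = \left(-4 + g\right) \left(\frac{1}{4} + g\right)$)
$f{\left(-5 \right)} P{\left(5,-3 \right)} 1 \cdot 387 = \left(-1 + \left(-5\right)^{2} - - \frac{75}{4}\right) \left(\left(-3\right)^{2} + 2 \cdot 5\right) 1 \cdot 387 = \left(-1 + 25 + \frac{75}{4}\right) \left(9 + 10\right) 1 \cdot 387 = \frac{171 \cdot 19 \cdot 1}{4} \cdot 387 = \frac{171}{4} \cdot 19 \cdot 387 = \frac{3249}{4} \cdot 387 = \frac{1257363}{4}$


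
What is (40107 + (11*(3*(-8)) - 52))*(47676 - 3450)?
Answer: 1759796766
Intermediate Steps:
(40107 + (11*(3*(-8)) - 52))*(47676 - 3450) = (40107 + (11*(-24) - 52))*44226 = (40107 + (-264 - 52))*44226 = (40107 - 316)*44226 = 39791*44226 = 1759796766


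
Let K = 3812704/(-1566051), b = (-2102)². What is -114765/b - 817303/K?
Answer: 1413820884675320613/4211516651104 ≈ 3.3570e+5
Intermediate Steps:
b = 4418404
K = -3812704/1566051 (K = 3812704*(-1/1566051) = -3812704/1566051 ≈ -2.4346)
-114765/b - 817303/K = -114765/4418404 - 817303/(-3812704/1566051) = -114765*1/4418404 - 817303*(-1566051/3812704) = -114765/4418404 + 1279938180453/3812704 = 1413820884675320613/4211516651104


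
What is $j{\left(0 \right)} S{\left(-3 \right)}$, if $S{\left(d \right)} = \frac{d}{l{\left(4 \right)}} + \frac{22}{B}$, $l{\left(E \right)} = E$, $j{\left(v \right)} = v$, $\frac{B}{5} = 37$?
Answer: $0$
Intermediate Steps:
$B = 185$ ($B = 5 \cdot 37 = 185$)
$S{\left(d \right)} = \frac{22}{185} + \frac{d}{4}$ ($S{\left(d \right)} = \frac{d}{4} + \frac{22}{185} = \frac{22}{185} + \frac{d}{4}$)
$j{\left(0 \right)} S{\left(-3 \right)} = 0 \left(\frac{22}{185} + \frac{1}{4} \left(-3\right)\right) = 0 \left(\frac{22}{185} - \frac{3}{4}\right) = 0 \left(- \frac{467}{740}\right) = 0$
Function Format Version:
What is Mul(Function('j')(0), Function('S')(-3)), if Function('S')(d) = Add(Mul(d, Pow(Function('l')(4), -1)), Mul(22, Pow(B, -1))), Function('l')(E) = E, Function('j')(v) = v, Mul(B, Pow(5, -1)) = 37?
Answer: 0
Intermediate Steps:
B = 185 (B = Mul(5, 37) = 185)
Function('S')(d) = Add(Rational(22, 185), Mul(Rational(1, 4), d)) (Function('S')(d) = Add(Mul(d, Pow(4, -1)), Mul(22, Pow(185, -1))) = Add(Mul(d, Rational(1, 4)), Mul(22, Rational(1, 185))) = Add(Mul(Rational(1, 4), d), Rational(22, 185)) = Add(Rational(22, 185), Mul(Rational(1, 4), d)))
Mul(Function('j')(0), Function('S')(-3)) = Mul(0, Add(Rational(22, 185), Mul(Rational(1, 4), -3))) = Mul(0, Add(Rational(22, 185), Rational(-3, 4))) = Mul(0, Rational(-467, 740)) = 0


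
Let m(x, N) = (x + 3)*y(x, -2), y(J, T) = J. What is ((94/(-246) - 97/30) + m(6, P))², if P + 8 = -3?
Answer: 3840652729/1512900 ≈ 2538.6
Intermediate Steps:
P = -11 (P = -8 - 3 = -11)
m(x, N) = x*(3 + x) (m(x, N) = (x + 3)*x = (3 + x)*x = x*(3 + x))
((94/(-246) - 97/30) + m(6, P))² = ((94/(-246) - 97/30) + 6*(3 + 6))² = ((94*(-1/246) - 97*1/30) + 6*9)² = ((-47/123 - 97/30) + 54)² = (-4447/1230 + 54)² = (61973/1230)² = 3840652729/1512900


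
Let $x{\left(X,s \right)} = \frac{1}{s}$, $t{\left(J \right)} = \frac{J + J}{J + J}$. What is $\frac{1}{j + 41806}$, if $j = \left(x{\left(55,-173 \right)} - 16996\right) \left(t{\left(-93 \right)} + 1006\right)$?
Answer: $- \frac{173}{2953658725} \approx -5.8571 \cdot 10^{-8}$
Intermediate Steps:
$t{\left(J \right)} = 1$ ($t{\left(J \right)} = \frac{2 J}{2 J} = 2 J \frac{1}{2 J} = 1$)
$j = - \frac{2960891163}{173}$ ($j = \left(\frac{1}{-173} - 16996\right) \left(1 + 1006\right) = \left(- \frac{1}{173} - 16996\right) 1007 = \left(- \frac{2940309}{173}\right) 1007 = - \frac{2960891163}{173} \approx -1.7115 \cdot 10^{7}$)
$\frac{1}{j + 41806} = \frac{1}{- \frac{2960891163}{173} + 41806} = \frac{1}{- \frac{2953658725}{173}} = - \frac{173}{2953658725}$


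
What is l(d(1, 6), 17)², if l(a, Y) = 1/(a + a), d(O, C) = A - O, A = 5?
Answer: 1/64 ≈ 0.015625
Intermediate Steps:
d(O, C) = 5 - O
l(a, Y) = 1/(2*a)
l(d(1, 6), 17)² = (1/(2*(5 - 1*1)))² = (1/(2*(5 - 1)))² = ((½)/4)² = ((½)*(¼))² = (⅛)² = 1/64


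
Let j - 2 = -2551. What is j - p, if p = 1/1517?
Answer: -3866834/1517 ≈ -2549.0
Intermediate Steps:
j = -2549 (j = 2 - 2551 = -2549)
p = 1/1517 ≈ 0.00065920
j - p = -2549 - 1*1/1517 = -2549 - 1/1517 = -3866834/1517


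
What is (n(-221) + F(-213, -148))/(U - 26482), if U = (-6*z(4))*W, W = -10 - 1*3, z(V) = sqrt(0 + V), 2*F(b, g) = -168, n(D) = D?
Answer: 305/26326 ≈ 0.011586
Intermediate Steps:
F(b, g) = -84 (F(b, g) = (1/2)*(-168) = -84)
z(V) = sqrt(V)
W = -13 (W = -10 - 3 = -13)
U = 156 (U = -6*sqrt(4)*(-13) = -6*2*(-13) = -12*(-13) = 156)
(n(-221) + F(-213, -148))/(U - 26482) = (-221 - 84)/(156 - 26482) = -305/(-26326) = -305*(-1/26326) = 305/26326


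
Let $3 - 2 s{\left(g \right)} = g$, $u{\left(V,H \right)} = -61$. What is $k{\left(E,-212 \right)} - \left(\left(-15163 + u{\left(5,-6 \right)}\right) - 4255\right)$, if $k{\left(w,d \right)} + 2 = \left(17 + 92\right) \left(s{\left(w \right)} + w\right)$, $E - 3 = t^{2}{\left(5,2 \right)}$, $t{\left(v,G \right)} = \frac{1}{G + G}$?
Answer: $\frac{633837}{32} \approx 19807.0$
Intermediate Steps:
$t{\left(v,G \right)} = \frac{1}{2 G}$
$s{\left(g \right)} = \frac{3}{2} - \frac{g}{2}$
$E = \frac{49}{16}$ ($E = 3 + \left(\frac{1}{2 \cdot 2}\right)^{2} = 3 + \left(\frac{1}{2} \cdot \frac{1}{2}\right)^{2} = 3 + \left(\frac{1}{4}\right)^{2} = 3 + \frac{1}{16} = \frac{49}{16} \approx 3.0625$)
$k{\left(w,d \right)} = \frac{323}{2} + \frac{109 w}{2}$ ($k{\left(w,d \right)} = -2 + \left(17 + 92\right) \left(\left(\frac{3}{2} - \frac{w}{2}\right) + w\right) = -2 + 109 \left(\frac{3}{2} + \frac{w}{2}\right) = -2 + \left(\frac{327}{2} + \frac{109 w}{2}\right) = \frac{323}{2} + \frac{109 w}{2}$)
$k{\left(E,-212 \right)} - \left(\left(-15163 + u{\left(5,-6 \right)}\right) - 4255\right) = \left(\frac{323}{2} + \frac{109}{2} \cdot \frac{49}{16}\right) - \left(\left(-15163 - 61\right) - 4255\right) = \left(\frac{323}{2} + \frac{5341}{32}\right) - \left(-15224 - 4255\right) = \frac{10509}{32} - -19479 = \frac{10509}{32} + 19479 = \frac{633837}{32}$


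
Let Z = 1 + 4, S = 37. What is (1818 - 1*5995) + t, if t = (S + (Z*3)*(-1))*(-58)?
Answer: -5453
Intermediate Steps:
Z = 5
t = -1276 (t = (37 + (5*3)*(-1))*(-58) = (37 + 15*(-1))*(-58) = (37 - 15)*(-58) = 22*(-58) = -1276)
(1818 - 1*5995) + t = (1818 - 1*5995) - 1276 = (1818 - 5995) - 1276 = -4177 - 1276 = -5453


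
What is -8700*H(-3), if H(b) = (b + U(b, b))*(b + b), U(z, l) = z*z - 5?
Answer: 52200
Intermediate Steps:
U(z, l) = -5 + z² (U(z, l) = z² - 5 = -5 + z²)
H(b) = 2*b*(-5 + b + b²) (H(b) = (b + (-5 + b²))*(b + b) = (-5 + b + b²)*(2*b) = 2*b*(-5 + b + b²))
-8700*H(-3) = -17400*(-3)*(-5 - 3 + (-3)²) = -17400*(-3)*(-5 - 3 + 9) = -17400*(-3) = -8700*(-6) = 52200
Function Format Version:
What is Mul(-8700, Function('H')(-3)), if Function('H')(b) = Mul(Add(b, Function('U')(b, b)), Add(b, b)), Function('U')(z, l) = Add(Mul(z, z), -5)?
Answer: 52200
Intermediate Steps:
Function('U')(z, l) = Add(-5, Pow(z, 2)) (Function('U')(z, l) = Add(Pow(z, 2), -5) = Add(-5, Pow(z, 2)))
Function('H')(b) = Mul(2, b, Add(-5, b, Pow(b, 2))) (Function('H')(b) = Mul(Add(b, Add(-5, Pow(b, 2))), Add(b, b)) = Mul(Add(-5, b, Pow(b, 2)), Mul(2, b)) = Mul(2, b, Add(-5, b, Pow(b, 2))))
Mul(-8700, Function('H')(-3)) = Mul(-8700, Mul(2, -3, Add(-5, -3, Pow(-3, 2)))) = Mul(-8700, Mul(2, -3, Add(-5, -3, 9))) = Mul(-8700, Mul(2, -3, 1)) = Mul(-8700, -6) = 52200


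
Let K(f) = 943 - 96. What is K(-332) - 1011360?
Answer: -1010513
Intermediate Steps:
K(f) = 847
K(-332) - 1011360 = 847 - 1011360 = -1010513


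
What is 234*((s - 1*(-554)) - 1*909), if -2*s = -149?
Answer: -65637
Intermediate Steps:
s = 149/2 (s = -1/2*(-149) = 149/2 ≈ 74.500)
234*((s - 1*(-554)) - 1*909) = 234*((149/2 - 1*(-554)) - 1*909) = 234*((149/2 + 554) - 909) = 234*(1257/2 - 909) = 234*(-561/2) = -65637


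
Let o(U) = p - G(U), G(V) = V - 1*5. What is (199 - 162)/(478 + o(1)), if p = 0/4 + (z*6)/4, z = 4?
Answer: 37/488 ≈ 0.075820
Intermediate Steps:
G(V) = -5 + V (G(V) = V - 5 = -5 + V)
p = 6 (p = 0/4 + (4*6)/4 = 0*(¼) + 24*(¼) = 0 + 6 = 6)
o(U) = 11 - U (o(U) = 6 - (-5 + U) = 6 + (5 - U) = 11 - U)
(199 - 162)/(478 + o(1)) = (199 - 162)/(478 + (11 - 1*1)) = 37/(478 + (11 - 1)) = 37/(478 + 10) = 37/488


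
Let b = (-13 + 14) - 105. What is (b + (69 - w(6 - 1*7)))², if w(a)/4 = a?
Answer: 961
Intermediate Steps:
w(a) = 4*a
b = -104 (b = 1 - 105 = -104)
(b + (69 - w(6 - 1*7)))² = (-104 + (69 - 4*(6 - 1*7)))² = (-104 + (69 - 4*(6 - 7)))² = (-104 + (69 - 4*(-1)))² = (-104 + (69 - 1*(-4)))² = (-104 + (69 + 4))² = (-104 + 73)² = (-31)² = 961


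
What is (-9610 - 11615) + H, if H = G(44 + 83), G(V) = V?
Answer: -21098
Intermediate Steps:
H = 127 (H = 44 + 83 = 127)
(-9610 - 11615) + H = (-9610 - 11615) + 127 = -21225 + 127 = -21098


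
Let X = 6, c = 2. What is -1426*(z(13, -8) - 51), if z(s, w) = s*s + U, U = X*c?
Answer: -185380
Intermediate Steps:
U = 12 (U = 6*2 = 12)
z(s, w) = 12 + s² (z(s, w) = s*s + 12 = s² + 12 = 12 + s²)
-1426*(z(13, -8) - 51) = -1426*((12 + 13²) - 51) = -1426*((12 + 169) - 51) = -1426*(181 - 51) = -1426*130 = -185380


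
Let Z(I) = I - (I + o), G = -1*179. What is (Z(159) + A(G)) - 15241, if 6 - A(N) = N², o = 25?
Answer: -47301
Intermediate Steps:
G = -179
A(N) = 6 - N²
Z(I) = -25 (Z(I) = I - (I + 25) = I - (25 + I) = I + (-25 - I) = -25)
(Z(159) + A(G)) - 15241 = (-25 + (6 - 1*(-179)²)) - 15241 = (-25 + (6 - 1*32041)) - 15241 = (-25 + (6 - 32041)) - 15241 = (-25 - 32035) - 15241 = -32060 - 15241 = -47301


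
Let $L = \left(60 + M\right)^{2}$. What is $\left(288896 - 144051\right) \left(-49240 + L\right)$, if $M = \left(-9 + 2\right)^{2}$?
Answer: $-5411264355$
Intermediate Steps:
$M = 49$ ($M = \left(-7\right)^{2} = 49$)
$L = 11881$ ($L = \left(60 + 49\right)^{2} = 109^{2} = 11881$)
$\left(288896 - 144051\right) \left(-49240 + L\right) = \left(288896 - 144051\right) \left(-49240 + 11881\right) = 144845 \left(-37359\right) = -5411264355$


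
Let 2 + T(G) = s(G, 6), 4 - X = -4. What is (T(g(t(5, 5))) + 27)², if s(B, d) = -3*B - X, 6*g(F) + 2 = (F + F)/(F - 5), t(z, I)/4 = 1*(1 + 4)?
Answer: 2500/9 ≈ 277.78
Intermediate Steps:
X = 8 (X = 4 - 1*(-4) = 4 + 4 = 8)
t(z, I) = 20 (t(z, I) = 4*(1*(1 + 4)) = 4*(1*5) = 4*5 = 20)
g(F) = -⅓ + F/(3*(-5 + F)) (g(F) = -⅓ + ((F + F)/(F - 5))/6 = -⅓ + ((2*F)/(-5 + F))/6 = -⅓ + (2*F/(-5 + F))/6 = -⅓ + F/(3*(-5 + F)))
s(B, d) = -8 - 3*B (s(B, d) = -3*B - 1*8 = -3*B - 8 = -8 - 3*B)
T(G) = -10 - 3*G (T(G) = -2 + (-8 - 3*G) = -10 - 3*G)
(T(g(t(5, 5))) + 27)² = ((-10 - 5/(-5 + 20)) + 27)² = ((-10 - 5/15) + 27)² = ((-10 - 3*⅑) + 27)² = ((-10 - ⅓) + 27)² = (-31/3 + 27)² = (50/3)² = 2500/9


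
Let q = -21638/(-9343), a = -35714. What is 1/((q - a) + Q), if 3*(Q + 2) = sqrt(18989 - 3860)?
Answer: 9343/334061917 ≈ 2.7968e-5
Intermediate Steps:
q = 21638/9343 (q = -21638*(-1/9343) = 21638/9343 ≈ 2.3160)
Q = 39 (Q = -2 + sqrt(18989 - 3860)/3 = -2 + sqrt(15129)/3 = -2 + (1/3)*123 = -2 + 41 = 39)
1/((q - a) + Q) = 1/((21638/9343 - 1*(-35714)) + 39) = 1/((21638/9343 + 35714) + 39) = 1/(333697540/9343 + 39) = 1/(334061917/9343) = 9343/334061917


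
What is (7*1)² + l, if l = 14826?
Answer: 14875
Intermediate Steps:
(7*1)² + l = (7*1)² + 14826 = 7² + 14826 = 49 + 14826 = 14875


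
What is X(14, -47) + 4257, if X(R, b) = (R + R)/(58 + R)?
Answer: 76633/18 ≈ 4257.4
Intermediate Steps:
X(R, b) = 2*R/(58 + R) (X(R, b) = (2*R)/(58 + R) = 2*R/(58 + R))
X(14, -47) + 4257 = 2*14/(58 + 14) + 4257 = 2*14/72 + 4257 = 2*14*(1/72) + 4257 = 7/18 + 4257 = 76633/18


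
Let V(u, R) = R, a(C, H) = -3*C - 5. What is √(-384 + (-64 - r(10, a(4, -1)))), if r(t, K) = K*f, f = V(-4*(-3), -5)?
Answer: I*√533 ≈ 23.087*I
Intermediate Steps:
a(C, H) = -5 - 3*C
f = -5
r(t, K) = -5*K (r(t, K) = K*(-5) = -5*K)
√(-384 + (-64 - r(10, a(4, -1)))) = √(-384 + (-64 - (-5)*(-5 - 3*4))) = √(-384 + (-64 - (-5)*(-5 - 12))) = √(-384 + (-64 - (-5)*(-17))) = √(-384 + (-64 - 1*85)) = √(-384 + (-64 - 85)) = √(-384 - 149) = √(-533) = I*√533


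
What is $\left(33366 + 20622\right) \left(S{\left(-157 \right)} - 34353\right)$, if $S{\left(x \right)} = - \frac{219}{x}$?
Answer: $- \frac{291168189576}{157} \approx -1.8546 \cdot 10^{9}$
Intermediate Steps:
$\left(33366 + 20622\right) \left(S{\left(-157 \right)} - 34353\right) = \left(33366 + 20622\right) \left(- \frac{219}{-157} - 34353\right) = 53988 \left(\left(-219\right) \left(- \frac{1}{157}\right) - 34353\right) = 53988 \left(\frac{219}{157} - 34353\right) = 53988 \left(- \frac{5393202}{157}\right) = - \frac{291168189576}{157}$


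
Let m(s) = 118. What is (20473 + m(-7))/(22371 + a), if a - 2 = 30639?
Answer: 20591/53012 ≈ 0.38842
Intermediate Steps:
a = 30641 (a = 2 + 30639 = 30641)
(20473 + m(-7))/(22371 + a) = (20473 + 118)/(22371 + 30641) = 20591/53012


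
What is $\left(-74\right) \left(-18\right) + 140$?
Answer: $1472$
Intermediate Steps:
$\left(-74\right) \left(-18\right) + 140 = 1332 + 140 = 1472$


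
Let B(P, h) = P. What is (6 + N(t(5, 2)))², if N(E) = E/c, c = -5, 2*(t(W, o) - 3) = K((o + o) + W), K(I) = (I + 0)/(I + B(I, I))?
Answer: 11449/400 ≈ 28.622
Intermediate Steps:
K(I) = ½ (K(I) = (I + 0)/(I + I) = I/((2*I)) = I*(1/(2*I)) = ½)
t(W, o) = 13/4 (t(W, o) = 3 + (½)*(½) = 3 + ¼ = 13/4)
N(E) = -E/5 (N(E) = E/(-5) = E*(-⅕) = -E/5)
(6 + N(t(5, 2)))² = (6 - ⅕*13/4)² = (6 - 13/20)² = (107/20)² = 11449/400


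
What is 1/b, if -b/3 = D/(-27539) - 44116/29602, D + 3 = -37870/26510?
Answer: 26355125929/117818790426 ≈ 0.22369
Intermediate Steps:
D = -11740/2651 (D = -3 - 37870/26510 = -3 - 37870*1/26510 = -3 - 3787/2651 = -11740/2651 ≈ -4.4285)
b = 117818790426/26355125929 (b = -3*(-11740/2651/(-27539) - 44116/29602) = -3*(-11740/2651*(-1/27539) - 44116*1/29602) = -3*(11740/73005889 - 538/361) = -3*(-39272930142/26355125929) = 117818790426/26355125929 ≈ 4.4704)
1/b = 1/(117818790426/26355125929) = 26355125929/117818790426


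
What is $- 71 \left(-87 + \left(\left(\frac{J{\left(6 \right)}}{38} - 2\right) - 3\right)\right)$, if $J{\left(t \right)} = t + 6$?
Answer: $\frac{123682}{19} \approx 6509.6$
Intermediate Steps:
$J{\left(t \right)} = 6 + t$
$- 71 \left(-87 + \left(\left(\frac{J{\left(6 \right)}}{38} - 2\right) - 3\right)\right) = - 71 \left(-87 - \left(5 - \frac{6 + 6}{38}\right)\right) = - 71 \left(-87 + \left(\left(12 \cdot \frac{1}{38} - 2\right) + \left(-3 + 0\right)\right)\right) = - 71 \left(-87 + \left(\left(\frac{6}{19} - 2\right) - 3\right)\right) = - 71 \left(-87 - \frac{89}{19}\right) = \left(-71\right) \left(- \frac{1742}{19}\right) = \frac{123682}{19}$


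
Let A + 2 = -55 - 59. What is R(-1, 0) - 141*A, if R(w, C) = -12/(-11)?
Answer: 179928/11 ≈ 16357.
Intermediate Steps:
R(w, C) = 12/11 (R(w, C) = -12*(-1/11) = 12/11)
A = -116 (A = -2 + (-55 - 59) = -2 - 114 = -116)
R(-1, 0) - 141*A = 12/11 - 141*(-116) = 12/11 + 16356 = 179928/11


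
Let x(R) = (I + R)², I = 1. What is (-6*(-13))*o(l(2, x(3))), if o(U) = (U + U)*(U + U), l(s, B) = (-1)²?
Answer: 312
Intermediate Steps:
x(R) = (1 + R)²
l(s, B) = 1
o(U) = 4*U² (o(U) = (2*U)*(2*U) = 4*U²)
(-6*(-13))*o(l(2, x(3))) = (-6*(-13))*(4*1²) = 78*(4*1) = 78*4 = 312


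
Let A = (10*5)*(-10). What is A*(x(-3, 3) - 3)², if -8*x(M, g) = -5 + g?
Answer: -15125/4 ≈ -3781.3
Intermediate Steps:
x(M, g) = 5/8 - g/8 (x(M, g) = -(-5 + g)/8 = 5/8 - g/8)
A = -500 (A = 50*(-10) = -500)
A*(x(-3, 3) - 3)² = -500*((5/8 - ⅛*3) - 3)² = -500*((5/8 - 3/8) - 3)² = -500*(¼ - 3)² = -500*(-11/4)² = -500*121/16 = -15125/4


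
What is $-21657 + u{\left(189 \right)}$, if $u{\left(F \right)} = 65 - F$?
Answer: $-21781$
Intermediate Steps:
$-21657 + u{\left(189 \right)} = -21657 + \left(65 - 189\right) = -21657 - 124 = -21781$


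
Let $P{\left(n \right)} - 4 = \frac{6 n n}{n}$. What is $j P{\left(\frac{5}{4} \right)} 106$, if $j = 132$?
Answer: $160908$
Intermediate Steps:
$P{\left(n \right)} = 4 + 6 n$ ($P{\left(n \right)} = 4 + \frac{6 n n}{n} = 4 + \frac{6 n^{2}}{n} = 4 + 6 n$)
$j P{\left(\frac{5}{4} \right)} 106 = 132 \left(4 + 6 \cdot \frac{5}{4}\right) 106 = 132 \left(4 + \frac{15}{2}\right) 106 = 132 \cdot \frac{23}{2} \cdot 106 = 1518 \cdot 106 = 160908$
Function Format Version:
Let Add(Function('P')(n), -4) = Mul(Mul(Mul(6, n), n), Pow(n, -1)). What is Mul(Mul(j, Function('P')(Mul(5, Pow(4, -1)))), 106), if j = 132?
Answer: 160908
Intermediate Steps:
Function('P')(n) = Add(4, Mul(6, n)) (Function('P')(n) = Add(4, Mul(Mul(Mul(6, n), n), Pow(n, -1))) = Add(4, Mul(Mul(6, Pow(n, 2)), Pow(n, -1))) = Add(4, Mul(6, n)))
Mul(Mul(j, Function('P')(Mul(5, Pow(4, -1)))), 106) = Mul(Mul(132, Add(4, Mul(6, Mul(5, Pow(4, -1))))), 106) = Mul(Mul(132, Add(4, Mul(6, Mul(5, Rational(1, 4))))), 106) = Mul(Mul(132, Add(4, Mul(6, Rational(5, 4)))), 106) = Mul(Mul(132, Add(4, Rational(15, 2))), 106) = Mul(Mul(132, Rational(23, 2)), 106) = Mul(1518, 106) = 160908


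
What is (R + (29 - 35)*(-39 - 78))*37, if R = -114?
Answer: 21756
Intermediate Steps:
(R + (29 - 35)*(-39 - 78))*37 = (-114 + (29 - 35)*(-39 - 78))*37 = (-114 - 6*(-117))*37 = (-114 + 702)*37 = 588*37 = 21756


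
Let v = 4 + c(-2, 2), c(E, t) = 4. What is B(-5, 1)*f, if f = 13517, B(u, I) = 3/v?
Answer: 40551/8 ≈ 5068.9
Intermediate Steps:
v = 8 (v = 4 + 4 = 8)
B(u, I) = 3/8
B(-5, 1)*f = (3/8)*13517 = 40551/8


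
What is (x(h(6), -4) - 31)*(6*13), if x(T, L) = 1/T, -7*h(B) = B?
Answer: -2509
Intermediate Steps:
h(B) = -B/7
(x(h(6), -4) - 31)*(6*13) = (1/(-⅐*6) - 31)*(6*13) = (1/(-6/7) - 31)*78 = (-7/6 - 31)*78 = -193/6*78 = -2509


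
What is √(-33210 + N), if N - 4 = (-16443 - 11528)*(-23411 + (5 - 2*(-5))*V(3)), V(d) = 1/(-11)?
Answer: √79234916090/11 ≈ 25590.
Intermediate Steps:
V(d) = -1/11
N = 7203539500/11 (N = 4 + (-16443 - 11528)*(-23411 + (5 - 2*(-5))*(-1/11)) = 4 - 27971*(-23411 + (5 + 10)*(-1/11)) = 4 - 27971*(-23411 + 15*(-1/11)) = 4 - 27971*(-23411 - 15/11) = 4 - 27971*(-257536/11) = 4 + 7203539456/11 = 7203539500/11 ≈ 6.5487e+8)
√(-33210 + N) = √(-33210 + 7203539500/11) = √(7203174190/11) = √79234916090/11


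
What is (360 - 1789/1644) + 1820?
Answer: 3582131/1644 ≈ 2178.9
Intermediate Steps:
(360 - 1789/1644) + 1820 = 590051/1644 + 1820 = 3582131/1644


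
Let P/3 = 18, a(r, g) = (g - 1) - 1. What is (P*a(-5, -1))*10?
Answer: -1620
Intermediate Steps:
a(r, g) = -2 + g (a(r, g) = (-1 + g) - 1 = -2 + g)
P = 54 (P = 3*18 = 54)
(P*a(-5, -1))*10 = (54*(-2 - 1))*10 = (54*(-3))*10 = -162*10 = -1620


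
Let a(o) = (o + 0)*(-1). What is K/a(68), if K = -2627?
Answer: 2627/68 ≈ 38.632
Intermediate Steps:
a(o) = -o (a(o) = o*(-1) = -o)
K/a(68) = -2627/((-1*68)) = -2627/(-68) = -2627*(-1/68) = 2627/68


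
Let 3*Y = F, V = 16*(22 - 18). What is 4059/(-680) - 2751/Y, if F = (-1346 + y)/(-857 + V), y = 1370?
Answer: 23178387/85 ≈ 2.7269e+5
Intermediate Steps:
V = 64 (V = 16*4 = 64)
F = -24/793 (F = (-1346 + 1370)/(-857 + 64) = 24/(-793) = 24*(-1/793) = -24/793 ≈ -0.030265)
Y = -8/793 (Y = (⅓)*(-24/793) = -8/793 ≈ -0.010088)
4059/(-680) - 2751/Y = 4059/(-680) - 2751/(-8/793) = 4059*(-1/680) - 2751*(-793/8) = -4059/680 + 2181543/8 = 23178387/85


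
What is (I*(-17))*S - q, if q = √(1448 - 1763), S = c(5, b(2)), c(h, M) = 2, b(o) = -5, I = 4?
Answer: -136 - 3*I*√35 ≈ -136.0 - 17.748*I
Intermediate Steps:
S = 2
q = 3*I*√35 (q = √(-315) = 3*I*√35 ≈ 17.748*I)
(I*(-17))*S - q = (4*(-17))*2 - 3*I*√35 = -68*2 - 3*I*√35 = -136 - 3*I*√35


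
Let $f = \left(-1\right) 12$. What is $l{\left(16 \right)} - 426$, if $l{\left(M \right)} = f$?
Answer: $-438$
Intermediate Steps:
$f = -12$
$l{\left(M \right)} = -12$
$l{\left(16 \right)} - 426 = -12 - 426 = -438$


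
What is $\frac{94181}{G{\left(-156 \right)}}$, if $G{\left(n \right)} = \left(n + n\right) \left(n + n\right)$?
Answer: $\frac{94181}{97344} \approx 0.96751$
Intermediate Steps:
$G{\left(n \right)} = 4 n^{2}$ ($G{\left(n \right)} = 2 n 2 n = 4 n^{2}$)
$\frac{94181}{G{\left(-156 \right)}} = \frac{94181}{4 \left(-156\right)^{2}} = \frac{94181}{4 \cdot 24336} = \frac{94181}{97344}$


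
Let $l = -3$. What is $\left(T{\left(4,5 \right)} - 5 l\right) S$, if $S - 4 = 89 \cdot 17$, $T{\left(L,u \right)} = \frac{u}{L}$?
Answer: $\frac{98605}{4} \approx 24651.0$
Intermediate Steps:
$S = 1517$ ($S = 4 + 89 \cdot 17 = 4 + 1513 = 1517$)
$\left(T{\left(4,5 \right)} - 5 l\right) S = \left(\frac{5}{4} - -15\right) 1517 = \left(5 \cdot \frac{1}{4} + 15\right) 1517 = \left(\frac{5}{4} + 15\right) 1517 = \frac{65}{4} \cdot 1517 = \frac{98605}{4}$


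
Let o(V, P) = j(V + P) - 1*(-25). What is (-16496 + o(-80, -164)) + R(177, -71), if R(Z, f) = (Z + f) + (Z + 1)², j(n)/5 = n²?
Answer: 312999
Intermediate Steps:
j(n) = 5*n²
o(V, P) = 25 + 5*(P + V)² (o(V, P) = 5*(V + P)² - 1*(-25) = 5*(P + V)² + 25 = 25 + 5*(P + V)²)
R(Z, f) = Z + f + (1 + Z)² (R(Z, f) = (Z + f) + (1 + Z)² = Z + f + (1 + Z)²)
(-16496 + o(-80, -164)) + R(177, -71) = (-16496 + (25 + 5*(-164 - 80)²)) + (177 - 71 + (1 + 177)²) = (-16496 + (25 + 5*(-244)²)) + (177 - 71 + 178²) = (-16496 + (25 + 5*59536)) + (177 - 71 + 31684) = (-16496 + (25 + 297680)) + 31790 = (-16496 + 297705) + 31790 = 281209 + 31790 = 312999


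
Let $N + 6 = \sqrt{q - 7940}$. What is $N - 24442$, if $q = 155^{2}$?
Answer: $-24448 + \sqrt{16085} \approx -24321.0$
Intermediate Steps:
$q = 24025$
$N = -6 + \sqrt{16085}$ ($N = -6 + \sqrt{24025 - 7940} = -6 + \sqrt{16085} \approx 120.83$)
$N - 24442 = \left(-6 + \sqrt{16085}\right) - 24442 = -24448 + \sqrt{16085}$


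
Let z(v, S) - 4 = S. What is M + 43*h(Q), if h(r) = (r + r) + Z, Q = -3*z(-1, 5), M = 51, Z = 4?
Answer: -2099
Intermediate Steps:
z(v, S) = 4 + S
Q = -27 (Q = -3*(4 + 5) = -3*9 = -27)
h(r) = 4 + 2*r (h(r) = (r + r) + 4 = 2*r + 4 = 4 + 2*r)
M + 43*h(Q) = 51 + 43*(4 + 2*(-27)) = 51 + 43*(4 - 54) = 51 + 43*(-50) = 51 - 2150 = -2099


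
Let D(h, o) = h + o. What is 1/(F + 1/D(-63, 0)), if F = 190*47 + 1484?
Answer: 63/656081 ≈ 9.6025e-5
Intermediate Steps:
F = 10414 (F = 8930 + 1484 = 10414)
1/(F + 1/D(-63, 0)) = 1/(10414 + 1/(-63 + 0)) = 1/(10414 + 1/(-63)) = 1/(10414 - 1/63) = 1/(656081/63) = 63/656081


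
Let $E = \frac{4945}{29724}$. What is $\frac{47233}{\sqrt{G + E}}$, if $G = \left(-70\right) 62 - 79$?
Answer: $- \frac{94466 i \sqrt{976027749141}}{131345411} \approx - 710.54 i$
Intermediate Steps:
$G = -4419$ ($G = -4340 - 79 = -4419$)
$E = \frac{4945}{29724}$ ($E = 4945 \cdot \frac{1}{29724} = \frac{4945}{29724} \approx 0.16636$)
$\frac{47233}{\sqrt{G + E}} = \frac{47233}{\sqrt{-4419 + \frac{4945}{29724}}} = \frac{47233}{\sqrt{- \frac{131345411}{29724}}} = \frac{47233}{\frac{1}{14862} i \sqrt{976027749141}} = 47233 \left(- \frac{2 i \sqrt{976027749141}}{131345411}\right) = - \frac{94466 i \sqrt{976027749141}}{131345411}$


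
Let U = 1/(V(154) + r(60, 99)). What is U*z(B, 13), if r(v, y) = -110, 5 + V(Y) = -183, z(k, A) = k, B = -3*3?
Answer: 9/298 ≈ 0.030201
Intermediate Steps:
B = -9
V(Y) = -188 (V(Y) = -5 - 183 = -188)
U = -1/298 (U = 1/(-188 - 110) = 1/(-298) = -1/298 ≈ -0.0033557)
U*z(B, 13) = -1/298*(-9) = 9/298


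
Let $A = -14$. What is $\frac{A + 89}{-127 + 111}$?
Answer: $- \frac{75}{16} \approx -4.6875$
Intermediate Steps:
$\frac{A + 89}{-127 + 111} = \frac{-14 + 89}{-127 + 111} = \frac{1}{-16} \cdot 75 = \left(- \frac{1}{16}\right) 75 = - \frac{75}{16}$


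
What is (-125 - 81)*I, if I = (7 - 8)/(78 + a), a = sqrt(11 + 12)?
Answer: 16068/6061 - 206*sqrt(23)/6061 ≈ 2.4880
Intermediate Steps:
a = sqrt(23) ≈ 4.7958
I = -1/(78 + sqrt(23)) (I = (7 - 8)/(78 + sqrt(23)) = -1/(78 + sqrt(23)) ≈ -0.012078)
(-125 - 81)*I = (-125 - 81)*(-78/6061 + sqrt(23)/6061) = -206*(-78/6061 + sqrt(23)/6061) = 16068/6061 - 206*sqrt(23)/6061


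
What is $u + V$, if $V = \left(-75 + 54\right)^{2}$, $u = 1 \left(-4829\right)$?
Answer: $-4388$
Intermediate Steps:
$u = -4829$
$V = 441$ ($V = \left(-21\right)^{2} = 441$)
$u + V = -4829 + 441 = -4388$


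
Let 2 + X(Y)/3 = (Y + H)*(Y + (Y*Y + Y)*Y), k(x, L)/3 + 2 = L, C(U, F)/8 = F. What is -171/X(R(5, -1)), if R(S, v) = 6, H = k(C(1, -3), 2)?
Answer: -57/1546 ≈ -0.036869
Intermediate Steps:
C(U, F) = 8*F
k(x, L) = -6 + 3*L
H = 0 (H = -6 + 3*2 = -6 + 6 = 0)
X(Y) = -6 + 3*Y*(Y + Y*(Y + Y²)) (X(Y) = -6 + 3*((Y + 0)*(Y + (Y*Y + Y)*Y)) = -6 + 3*(Y*(Y + (Y² + Y)*Y)) = -6 + 3*(Y*(Y + (Y + Y²)*Y)) = -6 + 3*(Y*(Y + Y*(Y + Y²))) = -6 + 3*Y*(Y + Y*(Y + Y²)))
-171/X(R(5, -1)) = -171/(-6 + 3*6² + 3*6³ + 3*6⁴) = -171/(-6 + 3*36 + 3*216 + 3*1296) = -171/(-6 + 108 + 648 + 3888) = -171/4638 = (1/4638)*(-171) = -57/1546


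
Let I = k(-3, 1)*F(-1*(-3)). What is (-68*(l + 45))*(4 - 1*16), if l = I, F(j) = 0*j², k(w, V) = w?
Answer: 36720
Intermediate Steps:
F(j) = 0
I = 0 (I = -3*0 = 0)
l = 0
(-68*(l + 45))*(4 - 1*16) = (-68*(0 + 45))*(4 - 1*16) = (-68*45)*(4 - 16) = -3060*(-12) = 36720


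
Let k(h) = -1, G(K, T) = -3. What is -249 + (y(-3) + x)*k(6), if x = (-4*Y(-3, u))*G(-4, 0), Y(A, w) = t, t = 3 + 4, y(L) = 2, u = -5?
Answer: -335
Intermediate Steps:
t = 7
Y(A, w) = 7
x = 84 (x = -4*7*(-3) = -28*(-3) = 84)
-249 + (y(-3) + x)*k(6) = -249 + (2 + 84)*(-1) = -249 + 86*(-1) = -249 - 86 = -335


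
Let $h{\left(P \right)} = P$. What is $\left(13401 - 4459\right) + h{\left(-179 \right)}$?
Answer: $8763$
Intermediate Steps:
$\left(13401 - 4459\right) + h{\left(-179 \right)} = \left(13401 - 4459\right) - 179 = 8942 - 179 = 8763$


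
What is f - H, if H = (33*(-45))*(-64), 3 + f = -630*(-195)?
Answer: 27807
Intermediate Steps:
f = 122847 (f = -3 - 630*(-195) = -3 + 122850 = 122847)
H = 95040 (H = -1485*(-64) = 95040)
f - H = 122847 - 1*95040 = 122847 - 95040 = 27807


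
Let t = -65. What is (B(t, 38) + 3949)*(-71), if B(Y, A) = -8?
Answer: -279811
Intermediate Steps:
(B(t, 38) + 3949)*(-71) = (-8 + 3949)*(-71) = 3941*(-71) = -279811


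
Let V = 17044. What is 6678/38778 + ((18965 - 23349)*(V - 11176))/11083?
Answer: -166250356077/71629429 ≈ -2321.0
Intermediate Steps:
6678/38778 + ((18965 - 23349)*(V - 11176))/11083 = 6678/38778 + ((18965 - 23349)*(17044 - 11176))/11083 = 6678*(1/38778) - 4384*5868*(1/11083) = 1113/6463 - 25725312*1/11083 = 1113/6463 - 25725312/11083 = -166250356077/71629429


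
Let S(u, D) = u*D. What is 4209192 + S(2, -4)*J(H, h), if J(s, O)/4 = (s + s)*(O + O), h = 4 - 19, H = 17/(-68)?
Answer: 4208712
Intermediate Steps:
S(u, D) = D*u
H = -1/4 (H = 17*(-1/68) = -1/4 ≈ -0.25000)
h = -15
J(s, O) = 16*O*s (J(s, O) = 4*((s + s)*(O + O)) = 4*((2*s)*(2*O)) = 4*(4*O*s) = 16*O*s)
4209192 + S(2, -4)*J(H, h) = 4209192 + (-4*2)*(16*(-15)*(-1/4)) = 4209192 - 8*60 = 4209192 - 480 = 4208712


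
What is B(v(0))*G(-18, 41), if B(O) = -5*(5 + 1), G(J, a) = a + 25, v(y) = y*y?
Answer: -1980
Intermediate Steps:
v(y) = y²
G(J, a) = 25 + a
B(O) = -30 (B(O) = -5*6 = -30)
B(v(0))*G(-18, 41) = -30*(25 + 41) = -30*66 = -1980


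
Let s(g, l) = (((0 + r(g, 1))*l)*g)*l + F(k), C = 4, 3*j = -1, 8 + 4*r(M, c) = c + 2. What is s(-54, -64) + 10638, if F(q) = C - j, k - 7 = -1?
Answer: 861367/3 ≈ 2.8712e+5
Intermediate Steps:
r(M, c) = -3/2 + c/4 (r(M, c) = -2 + (c + 2)/4 = -2 + (2 + c)/4 = -2 + (½ + c/4) = -3/2 + c/4)
j = -⅓ (j = (⅓)*(-1) = -⅓ ≈ -0.33333)
k = 6 (k = 7 - 1 = 6)
F(q) = 13/3 (F(q) = 4 - 1*(-⅓) = 4 + ⅓ = 13/3)
s(g, l) = 13/3 - 5*g*l²/4 (s(g, l) = (((0 + (-3/2 + (¼)*1))*l)*g)*l + 13/3 = (((0 + (-3/2 + ¼))*l)*g)*l + 13/3 = (((0 - 5/4)*l)*g)*l + 13/3 = ((-5*l/4)*g)*l + 13/3 = (-5*g*l/4)*l + 13/3 = -5*g*l²/4 + 13/3 = 13/3 - 5*g*l²/4)
s(-54, -64) + 10638 = (13/3 - 5/4*(-54)*(-64)²) + 10638 = (13/3 - 5/4*(-54)*4096) + 10638 = (13/3 + 276480) + 10638 = 829453/3 + 10638 = 861367/3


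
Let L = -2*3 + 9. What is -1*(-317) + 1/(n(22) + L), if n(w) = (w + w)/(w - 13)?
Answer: 22516/71 ≈ 317.13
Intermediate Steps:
n(w) = 2*w/(-13 + w) (n(w) = (2*w)/(-13 + w) = 2*w/(-13 + w))
L = 3 (L = -6 + 9 = 3)
-1*(-317) + 1/(n(22) + L) = -1*(-317) + 1/(2*22/(-13 + 22) + 3) = 317 + 1/(2*22/9 + 3) = 317 + 1/(2*22*(⅑) + 3) = 317 + 1/(44/9 + 3) = 317 + 1/(71/9) = 317 + 9/71 = 22516/71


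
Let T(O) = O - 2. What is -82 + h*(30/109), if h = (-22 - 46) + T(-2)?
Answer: -11098/109 ≈ -101.82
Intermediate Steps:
T(O) = -2 + O
h = -72 (h = (-22 - 46) + (-2 - 2) = -68 - 4 = -72)
-82 + h*(30/109) = -82 - 2160/109 = -11098/109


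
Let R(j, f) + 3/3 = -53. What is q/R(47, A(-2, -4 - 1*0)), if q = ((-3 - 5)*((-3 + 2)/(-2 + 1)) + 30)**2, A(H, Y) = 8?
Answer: -242/27 ≈ -8.9630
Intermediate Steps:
R(j, f) = -54 (R(j, f) = -1 - 53 = -54)
q = 484 (q = (-(-8)/(-1) + 30)**2 = (-(-8)*(-1) + 30)**2 = (-8*1 + 30)**2 = (-8 + 30)**2 = 22**2 = 484)
q/R(47, A(-2, -4 - 1*0)) = 484/(-54) = 484*(-1/54) = -242/27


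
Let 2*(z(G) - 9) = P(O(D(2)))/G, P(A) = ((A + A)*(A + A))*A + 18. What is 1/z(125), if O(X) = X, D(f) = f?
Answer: 5/46 ≈ 0.10870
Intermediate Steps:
P(A) = 18 + 4*A³ (P(A) = ((2*A)*(2*A))*A + 18 = (4*A²)*A + 18 = 4*A³ + 18 = 18 + 4*A³)
z(G) = 9 + 25/G (z(G) = 9 + ((18 + 4*2³)/G)/2 = 9 + ((18 + 4*8)/G)/2 = 9 + ((18 + 32)/G)/2 = 9 + (50/G)/2 = 9 + 25/G)
1/z(125) = 1/(9 + 25/125) = 1/(9 + 25*(1/125)) = 1/(9 + ⅕) = 1/(46/5) = 5/46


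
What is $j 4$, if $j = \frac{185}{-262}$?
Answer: $- \frac{370}{131} \approx -2.8244$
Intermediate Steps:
$j = - \frac{185}{262}$ ($j = 185 \left(- \frac{1}{262}\right) = - \frac{185}{262} \approx -0.70611$)
$j 4 = \left(- \frac{185}{262}\right) 4 = - \frac{370}{131}$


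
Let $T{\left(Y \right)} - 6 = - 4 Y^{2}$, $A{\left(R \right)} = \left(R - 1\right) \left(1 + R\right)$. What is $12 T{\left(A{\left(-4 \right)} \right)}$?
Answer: $-10728$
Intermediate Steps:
$A{\left(R \right)} = \left(1 + R\right) \left(-1 + R\right)$ ($A{\left(R \right)} = \left(-1 + R\right) \left(1 + R\right) = \left(1 + R\right) \left(-1 + R\right)$)
$T{\left(Y \right)} = 6 - 4 Y^{2}$
$12 T{\left(A{\left(-4 \right)} \right)} = 12 \left(6 - 4 \left(-1 + \left(-4\right)^{2}\right)^{2}\right) = 12 \left(6 - 4 \left(-1 + 16\right)^{2}\right) = 12 \left(6 - 4 \cdot 15^{2}\right) = 12 \left(6 - 900\right) = 12 \left(-894\right) = -10728$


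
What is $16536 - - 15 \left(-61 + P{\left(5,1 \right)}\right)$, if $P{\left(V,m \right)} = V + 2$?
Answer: $15726$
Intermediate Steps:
$P{\left(V,m \right)} = 2 + V$
$16536 - - 15 \left(-61 + P{\left(5,1 \right)}\right) = 16536 - - 15 \left(-61 + \left(2 + 5\right)\right) = 16536 - - 15 \left(-61 + 7\right) = 16536 - \left(-15\right) \left(-54\right) = 16536 - 810 = 15726$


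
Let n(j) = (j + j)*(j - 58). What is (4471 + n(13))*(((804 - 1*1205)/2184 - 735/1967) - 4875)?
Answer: -9877083852301/613704 ≈ -1.6094e+7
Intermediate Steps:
n(j) = 2*j*(-58 + j) (n(j) = (2*j)*(-58 + j) = 2*j*(-58 + j))
(4471 + n(13))*(((804 - 1*1205)/2184 - 735/1967) - 4875) = (4471 + 2*13*(-58 + 13))*(((804 - 1*1205)/2184 - 735/1967) - 4875) = (4471 + 2*13*(-45))*(((804 - 1205)*(1/2184) - 735*1/1967) - 4875) = (4471 - 1170)*((-401*1/2184 - 105/281) - 4875) = 3301*((-401/2184 - 105/281) - 4875) = 3301*(-342001/613704 - 4875) = 3301*(-2992149001/613704) = -9877083852301/613704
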